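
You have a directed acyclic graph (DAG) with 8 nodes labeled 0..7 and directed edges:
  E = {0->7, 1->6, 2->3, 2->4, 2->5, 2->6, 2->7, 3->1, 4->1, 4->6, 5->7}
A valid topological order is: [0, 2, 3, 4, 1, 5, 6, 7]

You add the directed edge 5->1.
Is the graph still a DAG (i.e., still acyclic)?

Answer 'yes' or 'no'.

Given toposort: [0, 2, 3, 4, 1, 5, 6, 7]
Position of 5: index 5; position of 1: index 4
New edge 5->1: backward (u after v in old order)
Backward edge: old toposort is now invalid. Check if this creates a cycle.
Does 1 already reach 5? Reachable from 1: [1, 6]. NO -> still a DAG (reorder needed).
Still a DAG? yes

Answer: yes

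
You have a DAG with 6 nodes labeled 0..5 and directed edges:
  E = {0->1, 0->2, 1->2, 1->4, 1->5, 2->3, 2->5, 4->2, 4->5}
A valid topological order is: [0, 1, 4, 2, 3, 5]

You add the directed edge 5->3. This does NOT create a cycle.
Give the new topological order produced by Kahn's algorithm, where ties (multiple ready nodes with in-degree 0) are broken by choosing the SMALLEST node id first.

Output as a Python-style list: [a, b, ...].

Answer: [0, 1, 4, 2, 5, 3]

Derivation:
Old toposort: [0, 1, 4, 2, 3, 5]
Added edge: 5->3
Position of 5 (5) > position of 3 (4). Must reorder: 5 must now come before 3.
Run Kahn's algorithm (break ties by smallest node id):
  initial in-degrees: [0, 1, 3, 2, 1, 3]
  ready (indeg=0): [0]
  pop 0: indeg[1]->0; indeg[2]->2 | ready=[1] | order so far=[0]
  pop 1: indeg[2]->1; indeg[4]->0; indeg[5]->2 | ready=[4] | order so far=[0, 1]
  pop 4: indeg[2]->0; indeg[5]->1 | ready=[2] | order so far=[0, 1, 4]
  pop 2: indeg[3]->1; indeg[5]->0 | ready=[5] | order so far=[0, 1, 4, 2]
  pop 5: indeg[3]->0 | ready=[3] | order so far=[0, 1, 4, 2, 5]
  pop 3: no out-edges | ready=[] | order so far=[0, 1, 4, 2, 5, 3]
  Result: [0, 1, 4, 2, 5, 3]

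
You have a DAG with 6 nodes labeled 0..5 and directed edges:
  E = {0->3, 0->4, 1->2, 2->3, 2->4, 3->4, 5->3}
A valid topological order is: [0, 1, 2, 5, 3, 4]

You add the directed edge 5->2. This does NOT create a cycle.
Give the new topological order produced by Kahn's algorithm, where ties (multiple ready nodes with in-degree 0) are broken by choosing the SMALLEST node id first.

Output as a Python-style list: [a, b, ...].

Answer: [0, 1, 5, 2, 3, 4]

Derivation:
Old toposort: [0, 1, 2, 5, 3, 4]
Added edge: 5->2
Position of 5 (3) > position of 2 (2). Must reorder: 5 must now come before 2.
Run Kahn's algorithm (break ties by smallest node id):
  initial in-degrees: [0, 0, 2, 3, 3, 0]
  ready (indeg=0): [0, 1, 5]
  pop 0: indeg[3]->2; indeg[4]->2 | ready=[1, 5] | order so far=[0]
  pop 1: indeg[2]->1 | ready=[5] | order so far=[0, 1]
  pop 5: indeg[2]->0; indeg[3]->1 | ready=[2] | order so far=[0, 1, 5]
  pop 2: indeg[3]->0; indeg[4]->1 | ready=[3] | order so far=[0, 1, 5, 2]
  pop 3: indeg[4]->0 | ready=[4] | order so far=[0, 1, 5, 2, 3]
  pop 4: no out-edges | ready=[] | order so far=[0, 1, 5, 2, 3, 4]
  Result: [0, 1, 5, 2, 3, 4]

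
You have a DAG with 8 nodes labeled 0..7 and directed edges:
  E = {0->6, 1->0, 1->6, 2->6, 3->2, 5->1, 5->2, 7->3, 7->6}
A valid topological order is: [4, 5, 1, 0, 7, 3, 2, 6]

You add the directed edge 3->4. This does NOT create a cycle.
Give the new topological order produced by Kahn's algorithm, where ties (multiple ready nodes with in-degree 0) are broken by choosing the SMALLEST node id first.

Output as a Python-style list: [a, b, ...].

Old toposort: [4, 5, 1, 0, 7, 3, 2, 6]
Added edge: 3->4
Position of 3 (5) > position of 4 (0). Must reorder: 3 must now come before 4.
Run Kahn's algorithm (break ties by smallest node id):
  initial in-degrees: [1, 1, 2, 1, 1, 0, 4, 0]
  ready (indeg=0): [5, 7]
  pop 5: indeg[1]->0; indeg[2]->1 | ready=[1, 7] | order so far=[5]
  pop 1: indeg[0]->0; indeg[6]->3 | ready=[0, 7] | order so far=[5, 1]
  pop 0: indeg[6]->2 | ready=[7] | order so far=[5, 1, 0]
  pop 7: indeg[3]->0; indeg[6]->1 | ready=[3] | order so far=[5, 1, 0, 7]
  pop 3: indeg[2]->0; indeg[4]->0 | ready=[2, 4] | order so far=[5, 1, 0, 7, 3]
  pop 2: indeg[6]->0 | ready=[4, 6] | order so far=[5, 1, 0, 7, 3, 2]
  pop 4: no out-edges | ready=[6] | order so far=[5, 1, 0, 7, 3, 2, 4]
  pop 6: no out-edges | ready=[] | order so far=[5, 1, 0, 7, 3, 2, 4, 6]
  Result: [5, 1, 0, 7, 3, 2, 4, 6]

Answer: [5, 1, 0, 7, 3, 2, 4, 6]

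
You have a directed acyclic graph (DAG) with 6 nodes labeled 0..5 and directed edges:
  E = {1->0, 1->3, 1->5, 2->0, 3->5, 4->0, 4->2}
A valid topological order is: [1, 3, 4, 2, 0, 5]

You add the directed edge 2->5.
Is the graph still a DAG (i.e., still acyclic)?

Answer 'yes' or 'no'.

Given toposort: [1, 3, 4, 2, 0, 5]
Position of 2: index 3; position of 5: index 5
New edge 2->5: forward
Forward edge: respects the existing order. Still a DAG, same toposort still valid.
Still a DAG? yes

Answer: yes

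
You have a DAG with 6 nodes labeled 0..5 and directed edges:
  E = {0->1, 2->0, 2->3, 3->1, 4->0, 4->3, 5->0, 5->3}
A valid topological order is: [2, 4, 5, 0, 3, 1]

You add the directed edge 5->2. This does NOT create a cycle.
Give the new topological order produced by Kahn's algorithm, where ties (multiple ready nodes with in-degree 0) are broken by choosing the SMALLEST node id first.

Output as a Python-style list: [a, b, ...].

Answer: [4, 5, 2, 0, 3, 1]

Derivation:
Old toposort: [2, 4, 5, 0, 3, 1]
Added edge: 5->2
Position of 5 (2) > position of 2 (0). Must reorder: 5 must now come before 2.
Run Kahn's algorithm (break ties by smallest node id):
  initial in-degrees: [3, 2, 1, 3, 0, 0]
  ready (indeg=0): [4, 5]
  pop 4: indeg[0]->2; indeg[3]->2 | ready=[5] | order so far=[4]
  pop 5: indeg[0]->1; indeg[2]->0; indeg[3]->1 | ready=[2] | order so far=[4, 5]
  pop 2: indeg[0]->0; indeg[3]->0 | ready=[0, 3] | order so far=[4, 5, 2]
  pop 0: indeg[1]->1 | ready=[3] | order so far=[4, 5, 2, 0]
  pop 3: indeg[1]->0 | ready=[1] | order so far=[4, 5, 2, 0, 3]
  pop 1: no out-edges | ready=[] | order so far=[4, 5, 2, 0, 3, 1]
  Result: [4, 5, 2, 0, 3, 1]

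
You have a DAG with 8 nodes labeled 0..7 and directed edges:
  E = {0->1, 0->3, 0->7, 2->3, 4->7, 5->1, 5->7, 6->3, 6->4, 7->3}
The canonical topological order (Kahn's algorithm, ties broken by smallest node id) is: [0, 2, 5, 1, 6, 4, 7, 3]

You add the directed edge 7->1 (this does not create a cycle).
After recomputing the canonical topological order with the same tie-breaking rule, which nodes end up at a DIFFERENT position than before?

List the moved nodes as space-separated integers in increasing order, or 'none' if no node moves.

Old toposort: [0, 2, 5, 1, 6, 4, 7, 3]
Added edge 7->1
Recompute Kahn (smallest-id tiebreak):
  initial in-degrees: [0, 3, 0, 4, 1, 0, 0, 3]
  ready (indeg=0): [0, 2, 5, 6]
  pop 0: indeg[1]->2; indeg[3]->3; indeg[7]->2 | ready=[2, 5, 6] | order so far=[0]
  pop 2: indeg[3]->2 | ready=[5, 6] | order so far=[0, 2]
  pop 5: indeg[1]->1; indeg[7]->1 | ready=[6] | order so far=[0, 2, 5]
  pop 6: indeg[3]->1; indeg[4]->0 | ready=[4] | order so far=[0, 2, 5, 6]
  pop 4: indeg[7]->0 | ready=[7] | order so far=[0, 2, 5, 6, 4]
  pop 7: indeg[1]->0; indeg[3]->0 | ready=[1, 3] | order so far=[0, 2, 5, 6, 4, 7]
  pop 1: no out-edges | ready=[3] | order so far=[0, 2, 5, 6, 4, 7, 1]
  pop 3: no out-edges | ready=[] | order so far=[0, 2, 5, 6, 4, 7, 1, 3]
New canonical toposort: [0, 2, 5, 6, 4, 7, 1, 3]
Compare positions:
  Node 0: index 0 -> 0 (same)
  Node 1: index 3 -> 6 (moved)
  Node 2: index 1 -> 1 (same)
  Node 3: index 7 -> 7 (same)
  Node 4: index 5 -> 4 (moved)
  Node 5: index 2 -> 2 (same)
  Node 6: index 4 -> 3 (moved)
  Node 7: index 6 -> 5 (moved)
Nodes that changed position: 1 4 6 7

Answer: 1 4 6 7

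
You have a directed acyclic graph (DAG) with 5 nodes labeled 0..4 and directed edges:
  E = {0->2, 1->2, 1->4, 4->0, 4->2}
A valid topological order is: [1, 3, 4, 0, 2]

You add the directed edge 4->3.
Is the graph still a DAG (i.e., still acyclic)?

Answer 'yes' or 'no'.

Given toposort: [1, 3, 4, 0, 2]
Position of 4: index 2; position of 3: index 1
New edge 4->3: backward (u after v in old order)
Backward edge: old toposort is now invalid. Check if this creates a cycle.
Does 3 already reach 4? Reachable from 3: [3]. NO -> still a DAG (reorder needed).
Still a DAG? yes

Answer: yes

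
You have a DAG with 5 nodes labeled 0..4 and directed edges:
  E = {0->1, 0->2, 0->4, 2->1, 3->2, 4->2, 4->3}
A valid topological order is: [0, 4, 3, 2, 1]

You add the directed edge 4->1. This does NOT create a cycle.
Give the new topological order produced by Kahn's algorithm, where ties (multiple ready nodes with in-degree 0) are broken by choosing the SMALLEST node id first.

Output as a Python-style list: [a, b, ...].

Old toposort: [0, 4, 3, 2, 1]
Added edge: 4->1
Position of 4 (1) < position of 1 (4). Old order still valid.
Run Kahn's algorithm (break ties by smallest node id):
  initial in-degrees: [0, 3, 3, 1, 1]
  ready (indeg=0): [0]
  pop 0: indeg[1]->2; indeg[2]->2; indeg[4]->0 | ready=[4] | order so far=[0]
  pop 4: indeg[1]->1; indeg[2]->1; indeg[3]->0 | ready=[3] | order so far=[0, 4]
  pop 3: indeg[2]->0 | ready=[2] | order so far=[0, 4, 3]
  pop 2: indeg[1]->0 | ready=[1] | order so far=[0, 4, 3, 2]
  pop 1: no out-edges | ready=[] | order so far=[0, 4, 3, 2, 1]
  Result: [0, 4, 3, 2, 1]

Answer: [0, 4, 3, 2, 1]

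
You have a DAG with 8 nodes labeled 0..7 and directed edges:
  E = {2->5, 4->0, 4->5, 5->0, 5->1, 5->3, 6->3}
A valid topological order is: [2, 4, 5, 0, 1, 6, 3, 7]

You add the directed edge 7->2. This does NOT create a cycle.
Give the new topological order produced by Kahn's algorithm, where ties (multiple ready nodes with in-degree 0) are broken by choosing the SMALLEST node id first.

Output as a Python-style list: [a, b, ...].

Answer: [4, 6, 7, 2, 5, 0, 1, 3]

Derivation:
Old toposort: [2, 4, 5, 0, 1, 6, 3, 7]
Added edge: 7->2
Position of 7 (7) > position of 2 (0). Must reorder: 7 must now come before 2.
Run Kahn's algorithm (break ties by smallest node id):
  initial in-degrees: [2, 1, 1, 2, 0, 2, 0, 0]
  ready (indeg=0): [4, 6, 7]
  pop 4: indeg[0]->1; indeg[5]->1 | ready=[6, 7] | order so far=[4]
  pop 6: indeg[3]->1 | ready=[7] | order so far=[4, 6]
  pop 7: indeg[2]->0 | ready=[2] | order so far=[4, 6, 7]
  pop 2: indeg[5]->0 | ready=[5] | order so far=[4, 6, 7, 2]
  pop 5: indeg[0]->0; indeg[1]->0; indeg[3]->0 | ready=[0, 1, 3] | order so far=[4, 6, 7, 2, 5]
  pop 0: no out-edges | ready=[1, 3] | order so far=[4, 6, 7, 2, 5, 0]
  pop 1: no out-edges | ready=[3] | order so far=[4, 6, 7, 2, 5, 0, 1]
  pop 3: no out-edges | ready=[] | order so far=[4, 6, 7, 2, 5, 0, 1, 3]
  Result: [4, 6, 7, 2, 5, 0, 1, 3]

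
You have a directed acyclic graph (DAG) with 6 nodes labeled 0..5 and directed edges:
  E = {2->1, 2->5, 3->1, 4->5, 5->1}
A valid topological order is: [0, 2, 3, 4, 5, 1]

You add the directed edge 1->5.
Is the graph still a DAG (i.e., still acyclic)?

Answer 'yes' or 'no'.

Answer: no

Derivation:
Given toposort: [0, 2, 3, 4, 5, 1]
Position of 1: index 5; position of 5: index 4
New edge 1->5: backward (u after v in old order)
Backward edge: old toposort is now invalid. Check if this creates a cycle.
Does 5 already reach 1? Reachable from 5: [1, 5]. YES -> cycle!
Still a DAG? no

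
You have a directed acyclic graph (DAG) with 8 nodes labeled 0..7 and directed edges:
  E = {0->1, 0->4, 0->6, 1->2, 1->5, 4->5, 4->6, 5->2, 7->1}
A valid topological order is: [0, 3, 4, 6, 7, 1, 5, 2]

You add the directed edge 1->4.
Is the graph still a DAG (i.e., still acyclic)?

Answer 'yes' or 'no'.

Answer: yes

Derivation:
Given toposort: [0, 3, 4, 6, 7, 1, 5, 2]
Position of 1: index 5; position of 4: index 2
New edge 1->4: backward (u after v in old order)
Backward edge: old toposort is now invalid. Check if this creates a cycle.
Does 4 already reach 1? Reachable from 4: [2, 4, 5, 6]. NO -> still a DAG (reorder needed).
Still a DAG? yes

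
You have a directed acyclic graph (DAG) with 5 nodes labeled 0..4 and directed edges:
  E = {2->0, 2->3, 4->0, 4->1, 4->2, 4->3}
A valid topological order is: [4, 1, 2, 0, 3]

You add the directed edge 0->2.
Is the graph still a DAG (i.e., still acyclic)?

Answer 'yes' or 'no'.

Given toposort: [4, 1, 2, 0, 3]
Position of 0: index 3; position of 2: index 2
New edge 0->2: backward (u after v in old order)
Backward edge: old toposort is now invalid. Check if this creates a cycle.
Does 2 already reach 0? Reachable from 2: [0, 2, 3]. YES -> cycle!
Still a DAG? no

Answer: no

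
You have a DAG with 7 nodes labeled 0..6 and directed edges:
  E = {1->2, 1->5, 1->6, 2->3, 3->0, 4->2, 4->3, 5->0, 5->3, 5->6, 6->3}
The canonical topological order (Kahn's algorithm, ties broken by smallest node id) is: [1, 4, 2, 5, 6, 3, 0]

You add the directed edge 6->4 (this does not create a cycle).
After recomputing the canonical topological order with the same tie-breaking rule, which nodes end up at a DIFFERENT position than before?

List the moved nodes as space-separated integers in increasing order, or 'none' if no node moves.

Old toposort: [1, 4, 2, 5, 6, 3, 0]
Added edge 6->4
Recompute Kahn (smallest-id tiebreak):
  initial in-degrees: [2, 0, 2, 4, 1, 1, 2]
  ready (indeg=0): [1]
  pop 1: indeg[2]->1; indeg[5]->0; indeg[6]->1 | ready=[5] | order so far=[1]
  pop 5: indeg[0]->1; indeg[3]->3; indeg[6]->0 | ready=[6] | order so far=[1, 5]
  pop 6: indeg[3]->2; indeg[4]->0 | ready=[4] | order so far=[1, 5, 6]
  pop 4: indeg[2]->0; indeg[3]->1 | ready=[2] | order so far=[1, 5, 6, 4]
  pop 2: indeg[3]->0 | ready=[3] | order so far=[1, 5, 6, 4, 2]
  pop 3: indeg[0]->0 | ready=[0] | order so far=[1, 5, 6, 4, 2, 3]
  pop 0: no out-edges | ready=[] | order so far=[1, 5, 6, 4, 2, 3, 0]
New canonical toposort: [1, 5, 6, 4, 2, 3, 0]
Compare positions:
  Node 0: index 6 -> 6 (same)
  Node 1: index 0 -> 0 (same)
  Node 2: index 2 -> 4 (moved)
  Node 3: index 5 -> 5 (same)
  Node 4: index 1 -> 3 (moved)
  Node 5: index 3 -> 1 (moved)
  Node 6: index 4 -> 2 (moved)
Nodes that changed position: 2 4 5 6

Answer: 2 4 5 6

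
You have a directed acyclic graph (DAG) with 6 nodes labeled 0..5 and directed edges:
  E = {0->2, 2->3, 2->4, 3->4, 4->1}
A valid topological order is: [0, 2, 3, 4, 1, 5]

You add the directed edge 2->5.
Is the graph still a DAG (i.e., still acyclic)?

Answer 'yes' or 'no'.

Answer: yes

Derivation:
Given toposort: [0, 2, 3, 4, 1, 5]
Position of 2: index 1; position of 5: index 5
New edge 2->5: forward
Forward edge: respects the existing order. Still a DAG, same toposort still valid.
Still a DAG? yes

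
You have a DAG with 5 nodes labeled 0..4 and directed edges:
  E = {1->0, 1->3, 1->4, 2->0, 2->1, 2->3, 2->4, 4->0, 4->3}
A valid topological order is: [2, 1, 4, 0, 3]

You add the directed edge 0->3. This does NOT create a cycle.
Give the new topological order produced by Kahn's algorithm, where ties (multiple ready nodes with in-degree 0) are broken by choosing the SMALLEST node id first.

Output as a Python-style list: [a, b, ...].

Answer: [2, 1, 4, 0, 3]

Derivation:
Old toposort: [2, 1, 4, 0, 3]
Added edge: 0->3
Position of 0 (3) < position of 3 (4). Old order still valid.
Run Kahn's algorithm (break ties by smallest node id):
  initial in-degrees: [3, 1, 0, 4, 2]
  ready (indeg=0): [2]
  pop 2: indeg[0]->2; indeg[1]->0; indeg[3]->3; indeg[4]->1 | ready=[1] | order so far=[2]
  pop 1: indeg[0]->1; indeg[3]->2; indeg[4]->0 | ready=[4] | order so far=[2, 1]
  pop 4: indeg[0]->0; indeg[3]->1 | ready=[0] | order so far=[2, 1, 4]
  pop 0: indeg[3]->0 | ready=[3] | order so far=[2, 1, 4, 0]
  pop 3: no out-edges | ready=[] | order so far=[2, 1, 4, 0, 3]
  Result: [2, 1, 4, 0, 3]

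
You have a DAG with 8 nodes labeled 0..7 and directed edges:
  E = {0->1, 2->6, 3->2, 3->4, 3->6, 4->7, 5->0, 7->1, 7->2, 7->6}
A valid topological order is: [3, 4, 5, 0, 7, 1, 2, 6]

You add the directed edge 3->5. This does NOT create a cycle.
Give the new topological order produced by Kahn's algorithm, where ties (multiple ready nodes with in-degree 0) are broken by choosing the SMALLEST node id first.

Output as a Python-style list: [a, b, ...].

Old toposort: [3, 4, 5, 0, 7, 1, 2, 6]
Added edge: 3->5
Position of 3 (0) < position of 5 (2). Old order still valid.
Run Kahn's algorithm (break ties by smallest node id):
  initial in-degrees: [1, 2, 2, 0, 1, 1, 3, 1]
  ready (indeg=0): [3]
  pop 3: indeg[2]->1; indeg[4]->0; indeg[5]->0; indeg[6]->2 | ready=[4, 5] | order so far=[3]
  pop 4: indeg[7]->0 | ready=[5, 7] | order so far=[3, 4]
  pop 5: indeg[0]->0 | ready=[0, 7] | order so far=[3, 4, 5]
  pop 0: indeg[1]->1 | ready=[7] | order so far=[3, 4, 5, 0]
  pop 7: indeg[1]->0; indeg[2]->0; indeg[6]->1 | ready=[1, 2] | order so far=[3, 4, 5, 0, 7]
  pop 1: no out-edges | ready=[2] | order so far=[3, 4, 5, 0, 7, 1]
  pop 2: indeg[6]->0 | ready=[6] | order so far=[3, 4, 5, 0, 7, 1, 2]
  pop 6: no out-edges | ready=[] | order so far=[3, 4, 5, 0, 7, 1, 2, 6]
  Result: [3, 4, 5, 0, 7, 1, 2, 6]

Answer: [3, 4, 5, 0, 7, 1, 2, 6]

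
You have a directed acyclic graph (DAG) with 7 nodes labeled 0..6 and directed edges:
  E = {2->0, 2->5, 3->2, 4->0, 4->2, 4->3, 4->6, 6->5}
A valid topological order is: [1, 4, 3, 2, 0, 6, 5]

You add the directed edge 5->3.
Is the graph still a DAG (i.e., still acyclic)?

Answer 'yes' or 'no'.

Given toposort: [1, 4, 3, 2, 0, 6, 5]
Position of 5: index 6; position of 3: index 2
New edge 5->3: backward (u after v in old order)
Backward edge: old toposort is now invalid. Check if this creates a cycle.
Does 3 already reach 5? Reachable from 3: [0, 2, 3, 5]. YES -> cycle!
Still a DAG? no

Answer: no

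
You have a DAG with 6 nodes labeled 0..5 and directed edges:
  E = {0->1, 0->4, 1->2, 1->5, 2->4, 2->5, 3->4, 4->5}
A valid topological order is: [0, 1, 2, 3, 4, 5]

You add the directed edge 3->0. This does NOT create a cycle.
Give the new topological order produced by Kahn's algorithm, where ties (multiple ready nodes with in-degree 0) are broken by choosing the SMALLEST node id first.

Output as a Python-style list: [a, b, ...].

Answer: [3, 0, 1, 2, 4, 5]

Derivation:
Old toposort: [0, 1, 2, 3, 4, 5]
Added edge: 3->0
Position of 3 (3) > position of 0 (0). Must reorder: 3 must now come before 0.
Run Kahn's algorithm (break ties by smallest node id):
  initial in-degrees: [1, 1, 1, 0, 3, 3]
  ready (indeg=0): [3]
  pop 3: indeg[0]->0; indeg[4]->2 | ready=[0] | order so far=[3]
  pop 0: indeg[1]->0; indeg[4]->1 | ready=[1] | order so far=[3, 0]
  pop 1: indeg[2]->0; indeg[5]->2 | ready=[2] | order so far=[3, 0, 1]
  pop 2: indeg[4]->0; indeg[5]->1 | ready=[4] | order so far=[3, 0, 1, 2]
  pop 4: indeg[5]->0 | ready=[5] | order so far=[3, 0, 1, 2, 4]
  pop 5: no out-edges | ready=[] | order so far=[3, 0, 1, 2, 4, 5]
  Result: [3, 0, 1, 2, 4, 5]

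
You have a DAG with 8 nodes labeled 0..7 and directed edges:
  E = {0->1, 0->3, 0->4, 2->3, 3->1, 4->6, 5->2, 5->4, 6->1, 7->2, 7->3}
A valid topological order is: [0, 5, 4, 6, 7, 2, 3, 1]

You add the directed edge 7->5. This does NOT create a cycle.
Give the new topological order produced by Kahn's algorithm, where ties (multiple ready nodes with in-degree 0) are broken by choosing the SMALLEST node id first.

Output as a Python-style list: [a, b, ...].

Old toposort: [0, 5, 4, 6, 7, 2, 3, 1]
Added edge: 7->5
Position of 7 (4) > position of 5 (1). Must reorder: 7 must now come before 5.
Run Kahn's algorithm (break ties by smallest node id):
  initial in-degrees: [0, 3, 2, 3, 2, 1, 1, 0]
  ready (indeg=0): [0, 7]
  pop 0: indeg[1]->2; indeg[3]->2; indeg[4]->1 | ready=[7] | order so far=[0]
  pop 7: indeg[2]->1; indeg[3]->1; indeg[5]->0 | ready=[5] | order so far=[0, 7]
  pop 5: indeg[2]->0; indeg[4]->0 | ready=[2, 4] | order so far=[0, 7, 5]
  pop 2: indeg[3]->0 | ready=[3, 4] | order so far=[0, 7, 5, 2]
  pop 3: indeg[1]->1 | ready=[4] | order so far=[0, 7, 5, 2, 3]
  pop 4: indeg[6]->0 | ready=[6] | order so far=[0, 7, 5, 2, 3, 4]
  pop 6: indeg[1]->0 | ready=[1] | order so far=[0, 7, 5, 2, 3, 4, 6]
  pop 1: no out-edges | ready=[] | order so far=[0, 7, 5, 2, 3, 4, 6, 1]
  Result: [0, 7, 5, 2, 3, 4, 6, 1]

Answer: [0, 7, 5, 2, 3, 4, 6, 1]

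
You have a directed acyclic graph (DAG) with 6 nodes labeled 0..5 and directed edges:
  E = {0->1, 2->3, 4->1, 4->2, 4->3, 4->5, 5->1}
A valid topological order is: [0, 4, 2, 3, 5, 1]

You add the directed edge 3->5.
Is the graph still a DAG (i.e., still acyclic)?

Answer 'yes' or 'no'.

Answer: yes

Derivation:
Given toposort: [0, 4, 2, 3, 5, 1]
Position of 3: index 3; position of 5: index 4
New edge 3->5: forward
Forward edge: respects the existing order. Still a DAG, same toposort still valid.
Still a DAG? yes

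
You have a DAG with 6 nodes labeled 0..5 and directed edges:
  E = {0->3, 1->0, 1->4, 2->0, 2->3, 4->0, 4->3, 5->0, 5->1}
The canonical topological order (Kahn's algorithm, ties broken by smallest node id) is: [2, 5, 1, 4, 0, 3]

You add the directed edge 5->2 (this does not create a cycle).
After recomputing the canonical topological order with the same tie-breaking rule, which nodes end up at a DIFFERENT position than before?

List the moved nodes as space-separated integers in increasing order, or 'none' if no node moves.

Old toposort: [2, 5, 1, 4, 0, 3]
Added edge 5->2
Recompute Kahn (smallest-id tiebreak):
  initial in-degrees: [4, 1, 1, 3, 1, 0]
  ready (indeg=0): [5]
  pop 5: indeg[0]->3; indeg[1]->0; indeg[2]->0 | ready=[1, 2] | order so far=[5]
  pop 1: indeg[0]->2; indeg[4]->0 | ready=[2, 4] | order so far=[5, 1]
  pop 2: indeg[0]->1; indeg[3]->2 | ready=[4] | order so far=[5, 1, 2]
  pop 4: indeg[0]->0; indeg[3]->1 | ready=[0] | order so far=[5, 1, 2, 4]
  pop 0: indeg[3]->0 | ready=[3] | order so far=[5, 1, 2, 4, 0]
  pop 3: no out-edges | ready=[] | order so far=[5, 1, 2, 4, 0, 3]
New canonical toposort: [5, 1, 2, 4, 0, 3]
Compare positions:
  Node 0: index 4 -> 4 (same)
  Node 1: index 2 -> 1 (moved)
  Node 2: index 0 -> 2 (moved)
  Node 3: index 5 -> 5 (same)
  Node 4: index 3 -> 3 (same)
  Node 5: index 1 -> 0 (moved)
Nodes that changed position: 1 2 5

Answer: 1 2 5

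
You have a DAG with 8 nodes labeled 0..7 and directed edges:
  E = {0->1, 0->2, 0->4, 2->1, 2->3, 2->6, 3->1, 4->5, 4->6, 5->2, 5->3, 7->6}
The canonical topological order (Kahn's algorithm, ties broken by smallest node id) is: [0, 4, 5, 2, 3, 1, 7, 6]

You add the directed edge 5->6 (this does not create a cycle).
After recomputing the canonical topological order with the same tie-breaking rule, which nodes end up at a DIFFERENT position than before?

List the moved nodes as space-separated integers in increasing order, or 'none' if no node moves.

Answer: none

Derivation:
Old toposort: [0, 4, 5, 2, 3, 1, 7, 6]
Added edge 5->6
Recompute Kahn (smallest-id tiebreak):
  initial in-degrees: [0, 3, 2, 2, 1, 1, 4, 0]
  ready (indeg=0): [0, 7]
  pop 0: indeg[1]->2; indeg[2]->1; indeg[4]->0 | ready=[4, 7] | order so far=[0]
  pop 4: indeg[5]->0; indeg[6]->3 | ready=[5, 7] | order so far=[0, 4]
  pop 5: indeg[2]->0; indeg[3]->1; indeg[6]->2 | ready=[2, 7] | order so far=[0, 4, 5]
  pop 2: indeg[1]->1; indeg[3]->0; indeg[6]->1 | ready=[3, 7] | order so far=[0, 4, 5, 2]
  pop 3: indeg[1]->0 | ready=[1, 7] | order so far=[0, 4, 5, 2, 3]
  pop 1: no out-edges | ready=[7] | order so far=[0, 4, 5, 2, 3, 1]
  pop 7: indeg[6]->0 | ready=[6] | order so far=[0, 4, 5, 2, 3, 1, 7]
  pop 6: no out-edges | ready=[] | order so far=[0, 4, 5, 2, 3, 1, 7, 6]
New canonical toposort: [0, 4, 5, 2, 3, 1, 7, 6]
Compare positions:
  Node 0: index 0 -> 0 (same)
  Node 1: index 5 -> 5 (same)
  Node 2: index 3 -> 3 (same)
  Node 3: index 4 -> 4 (same)
  Node 4: index 1 -> 1 (same)
  Node 5: index 2 -> 2 (same)
  Node 6: index 7 -> 7 (same)
  Node 7: index 6 -> 6 (same)
Nodes that changed position: none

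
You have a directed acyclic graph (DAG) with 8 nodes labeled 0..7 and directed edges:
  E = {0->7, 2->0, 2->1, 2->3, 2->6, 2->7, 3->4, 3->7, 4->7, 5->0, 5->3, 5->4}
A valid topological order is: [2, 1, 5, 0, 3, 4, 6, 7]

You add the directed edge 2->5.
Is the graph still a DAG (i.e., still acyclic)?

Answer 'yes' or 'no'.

Given toposort: [2, 1, 5, 0, 3, 4, 6, 7]
Position of 2: index 0; position of 5: index 2
New edge 2->5: forward
Forward edge: respects the existing order. Still a DAG, same toposort still valid.
Still a DAG? yes

Answer: yes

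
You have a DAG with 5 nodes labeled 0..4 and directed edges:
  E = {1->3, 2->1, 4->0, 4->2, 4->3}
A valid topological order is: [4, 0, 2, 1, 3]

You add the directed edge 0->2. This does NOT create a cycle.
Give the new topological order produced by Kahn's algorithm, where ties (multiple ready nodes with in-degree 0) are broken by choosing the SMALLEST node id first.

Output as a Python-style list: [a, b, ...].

Old toposort: [4, 0, 2, 1, 3]
Added edge: 0->2
Position of 0 (1) < position of 2 (2). Old order still valid.
Run Kahn's algorithm (break ties by smallest node id):
  initial in-degrees: [1, 1, 2, 2, 0]
  ready (indeg=0): [4]
  pop 4: indeg[0]->0; indeg[2]->1; indeg[3]->1 | ready=[0] | order so far=[4]
  pop 0: indeg[2]->0 | ready=[2] | order so far=[4, 0]
  pop 2: indeg[1]->0 | ready=[1] | order so far=[4, 0, 2]
  pop 1: indeg[3]->0 | ready=[3] | order so far=[4, 0, 2, 1]
  pop 3: no out-edges | ready=[] | order so far=[4, 0, 2, 1, 3]
  Result: [4, 0, 2, 1, 3]

Answer: [4, 0, 2, 1, 3]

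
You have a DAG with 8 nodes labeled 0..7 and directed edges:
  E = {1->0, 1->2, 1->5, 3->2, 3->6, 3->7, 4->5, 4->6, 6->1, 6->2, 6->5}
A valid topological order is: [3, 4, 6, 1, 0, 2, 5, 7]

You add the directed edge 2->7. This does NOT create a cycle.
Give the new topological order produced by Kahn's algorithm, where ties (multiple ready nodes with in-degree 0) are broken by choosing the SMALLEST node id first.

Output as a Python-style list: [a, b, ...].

Old toposort: [3, 4, 6, 1, 0, 2, 5, 7]
Added edge: 2->7
Position of 2 (5) < position of 7 (7). Old order still valid.
Run Kahn's algorithm (break ties by smallest node id):
  initial in-degrees: [1, 1, 3, 0, 0, 3, 2, 2]
  ready (indeg=0): [3, 4]
  pop 3: indeg[2]->2; indeg[6]->1; indeg[7]->1 | ready=[4] | order so far=[3]
  pop 4: indeg[5]->2; indeg[6]->0 | ready=[6] | order so far=[3, 4]
  pop 6: indeg[1]->0; indeg[2]->1; indeg[5]->1 | ready=[1] | order so far=[3, 4, 6]
  pop 1: indeg[0]->0; indeg[2]->0; indeg[5]->0 | ready=[0, 2, 5] | order so far=[3, 4, 6, 1]
  pop 0: no out-edges | ready=[2, 5] | order so far=[3, 4, 6, 1, 0]
  pop 2: indeg[7]->0 | ready=[5, 7] | order so far=[3, 4, 6, 1, 0, 2]
  pop 5: no out-edges | ready=[7] | order so far=[3, 4, 6, 1, 0, 2, 5]
  pop 7: no out-edges | ready=[] | order so far=[3, 4, 6, 1, 0, 2, 5, 7]
  Result: [3, 4, 6, 1, 0, 2, 5, 7]

Answer: [3, 4, 6, 1, 0, 2, 5, 7]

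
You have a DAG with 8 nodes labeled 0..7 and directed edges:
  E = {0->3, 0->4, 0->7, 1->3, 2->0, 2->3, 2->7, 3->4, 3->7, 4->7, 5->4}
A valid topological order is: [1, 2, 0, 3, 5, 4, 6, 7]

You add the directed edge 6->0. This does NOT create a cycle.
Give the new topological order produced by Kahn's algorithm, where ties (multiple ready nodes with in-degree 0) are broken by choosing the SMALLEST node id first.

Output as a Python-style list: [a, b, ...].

Answer: [1, 2, 5, 6, 0, 3, 4, 7]

Derivation:
Old toposort: [1, 2, 0, 3, 5, 4, 6, 7]
Added edge: 6->0
Position of 6 (6) > position of 0 (2). Must reorder: 6 must now come before 0.
Run Kahn's algorithm (break ties by smallest node id):
  initial in-degrees: [2, 0, 0, 3, 3, 0, 0, 4]
  ready (indeg=0): [1, 2, 5, 6]
  pop 1: indeg[3]->2 | ready=[2, 5, 6] | order so far=[1]
  pop 2: indeg[0]->1; indeg[3]->1; indeg[7]->3 | ready=[5, 6] | order so far=[1, 2]
  pop 5: indeg[4]->2 | ready=[6] | order so far=[1, 2, 5]
  pop 6: indeg[0]->0 | ready=[0] | order so far=[1, 2, 5, 6]
  pop 0: indeg[3]->0; indeg[4]->1; indeg[7]->2 | ready=[3] | order so far=[1, 2, 5, 6, 0]
  pop 3: indeg[4]->0; indeg[7]->1 | ready=[4] | order so far=[1, 2, 5, 6, 0, 3]
  pop 4: indeg[7]->0 | ready=[7] | order so far=[1, 2, 5, 6, 0, 3, 4]
  pop 7: no out-edges | ready=[] | order so far=[1, 2, 5, 6, 0, 3, 4, 7]
  Result: [1, 2, 5, 6, 0, 3, 4, 7]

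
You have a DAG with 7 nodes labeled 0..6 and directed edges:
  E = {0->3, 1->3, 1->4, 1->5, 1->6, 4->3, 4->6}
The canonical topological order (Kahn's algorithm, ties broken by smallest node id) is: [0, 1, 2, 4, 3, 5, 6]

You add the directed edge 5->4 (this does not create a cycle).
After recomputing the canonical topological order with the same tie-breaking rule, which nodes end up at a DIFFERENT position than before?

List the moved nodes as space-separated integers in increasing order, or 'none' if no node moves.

Answer: 3 4 5

Derivation:
Old toposort: [0, 1, 2, 4, 3, 5, 6]
Added edge 5->4
Recompute Kahn (smallest-id tiebreak):
  initial in-degrees: [0, 0, 0, 3, 2, 1, 2]
  ready (indeg=0): [0, 1, 2]
  pop 0: indeg[3]->2 | ready=[1, 2] | order so far=[0]
  pop 1: indeg[3]->1; indeg[4]->1; indeg[5]->0; indeg[6]->1 | ready=[2, 5] | order so far=[0, 1]
  pop 2: no out-edges | ready=[5] | order so far=[0, 1, 2]
  pop 5: indeg[4]->0 | ready=[4] | order so far=[0, 1, 2, 5]
  pop 4: indeg[3]->0; indeg[6]->0 | ready=[3, 6] | order so far=[0, 1, 2, 5, 4]
  pop 3: no out-edges | ready=[6] | order so far=[0, 1, 2, 5, 4, 3]
  pop 6: no out-edges | ready=[] | order so far=[0, 1, 2, 5, 4, 3, 6]
New canonical toposort: [0, 1, 2, 5, 4, 3, 6]
Compare positions:
  Node 0: index 0 -> 0 (same)
  Node 1: index 1 -> 1 (same)
  Node 2: index 2 -> 2 (same)
  Node 3: index 4 -> 5 (moved)
  Node 4: index 3 -> 4 (moved)
  Node 5: index 5 -> 3 (moved)
  Node 6: index 6 -> 6 (same)
Nodes that changed position: 3 4 5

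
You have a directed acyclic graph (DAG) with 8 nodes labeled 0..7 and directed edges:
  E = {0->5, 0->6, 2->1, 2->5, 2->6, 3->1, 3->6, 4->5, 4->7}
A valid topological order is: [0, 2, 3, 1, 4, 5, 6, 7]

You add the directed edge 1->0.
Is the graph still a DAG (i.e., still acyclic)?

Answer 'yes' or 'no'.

Answer: yes

Derivation:
Given toposort: [0, 2, 3, 1, 4, 5, 6, 7]
Position of 1: index 3; position of 0: index 0
New edge 1->0: backward (u after v in old order)
Backward edge: old toposort is now invalid. Check if this creates a cycle.
Does 0 already reach 1? Reachable from 0: [0, 5, 6]. NO -> still a DAG (reorder needed).
Still a DAG? yes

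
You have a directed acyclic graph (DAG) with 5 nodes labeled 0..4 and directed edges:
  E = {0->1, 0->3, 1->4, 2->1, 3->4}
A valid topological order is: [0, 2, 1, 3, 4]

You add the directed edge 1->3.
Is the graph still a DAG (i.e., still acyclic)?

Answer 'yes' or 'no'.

Given toposort: [0, 2, 1, 3, 4]
Position of 1: index 2; position of 3: index 3
New edge 1->3: forward
Forward edge: respects the existing order. Still a DAG, same toposort still valid.
Still a DAG? yes

Answer: yes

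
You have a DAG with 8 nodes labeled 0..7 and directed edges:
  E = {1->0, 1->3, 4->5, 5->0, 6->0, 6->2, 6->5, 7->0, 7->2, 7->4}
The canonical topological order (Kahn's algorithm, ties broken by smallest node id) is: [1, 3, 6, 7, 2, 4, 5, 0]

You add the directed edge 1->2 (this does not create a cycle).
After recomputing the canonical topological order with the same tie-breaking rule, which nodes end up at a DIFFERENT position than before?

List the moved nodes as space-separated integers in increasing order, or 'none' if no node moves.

Old toposort: [1, 3, 6, 7, 2, 4, 5, 0]
Added edge 1->2
Recompute Kahn (smallest-id tiebreak):
  initial in-degrees: [4, 0, 3, 1, 1, 2, 0, 0]
  ready (indeg=0): [1, 6, 7]
  pop 1: indeg[0]->3; indeg[2]->2; indeg[3]->0 | ready=[3, 6, 7] | order so far=[1]
  pop 3: no out-edges | ready=[6, 7] | order so far=[1, 3]
  pop 6: indeg[0]->2; indeg[2]->1; indeg[5]->1 | ready=[7] | order so far=[1, 3, 6]
  pop 7: indeg[0]->1; indeg[2]->0; indeg[4]->0 | ready=[2, 4] | order so far=[1, 3, 6, 7]
  pop 2: no out-edges | ready=[4] | order so far=[1, 3, 6, 7, 2]
  pop 4: indeg[5]->0 | ready=[5] | order so far=[1, 3, 6, 7, 2, 4]
  pop 5: indeg[0]->0 | ready=[0] | order so far=[1, 3, 6, 7, 2, 4, 5]
  pop 0: no out-edges | ready=[] | order so far=[1, 3, 6, 7, 2, 4, 5, 0]
New canonical toposort: [1, 3, 6, 7, 2, 4, 5, 0]
Compare positions:
  Node 0: index 7 -> 7 (same)
  Node 1: index 0 -> 0 (same)
  Node 2: index 4 -> 4 (same)
  Node 3: index 1 -> 1 (same)
  Node 4: index 5 -> 5 (same)
  Node 5: index 6 -> 6 (same)
  Node 6: index 2 -> 2 (same)
  Node 7: index 3 -> 3 (same)
Nodes that changed position: none

Answer: none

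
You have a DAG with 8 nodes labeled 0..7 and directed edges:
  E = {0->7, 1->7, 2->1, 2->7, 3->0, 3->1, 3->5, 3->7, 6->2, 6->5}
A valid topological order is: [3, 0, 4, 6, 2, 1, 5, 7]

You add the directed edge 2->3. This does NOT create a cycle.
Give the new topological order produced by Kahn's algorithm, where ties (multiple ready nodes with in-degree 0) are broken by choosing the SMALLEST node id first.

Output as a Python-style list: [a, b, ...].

Old toposort: [3, 0, 4, 6, 2, 1, 5, 7]
Added edge: 2->3
Position of 2 (4) > position of 3 (0). Must reorder: 2 must now come before 3.
Run Kahn's algorithm (break ties by smallest node id):
  initial in-degrees: [1, 2, 1, 1, 0, 2, 0, 4]
  ready (indeg=0): [4, 6]
  pop 4: no out-edges | ready=[6] | order so far=[4]
  pop 6: indeg[2]->0; indeg[5]->1 | ready=[2] | order so far=[4, 6]
  pop 2: indeg[1]->1; indeg[3]->0; indeg[7]->3 | ready=[3] | order so far=[4, 6, 2]
  pop 3: indeg[0]->0; indeg[1]->0; indeg[5]->0; indeg[7]->2 | ready=[0, 1, 5] | order so far=[4, 6, 2, 3]
  pop 0: indeg[7]->1 | ready=[1, 5] | order so far=[4, 6, 2, 3, 0]
  pop 1: indeg[7]->0 | ready=[5, 7] | order so far=[4, 6, 2, 3, 0, 1]
  pop 5: no out-edges | ready=[7] | order so far=[4, 6, 2, 3, 0, 1, 5]
  pop 7: no out-edges | ready=[] | order so far=[4, 6, 2, 3, 0, 1, 5, 7]
  Result: [4, 6, 2, 3, 0, 1, 5, 7]

Answer: [4, 6, 2, 3, 0, 1, 5, 7]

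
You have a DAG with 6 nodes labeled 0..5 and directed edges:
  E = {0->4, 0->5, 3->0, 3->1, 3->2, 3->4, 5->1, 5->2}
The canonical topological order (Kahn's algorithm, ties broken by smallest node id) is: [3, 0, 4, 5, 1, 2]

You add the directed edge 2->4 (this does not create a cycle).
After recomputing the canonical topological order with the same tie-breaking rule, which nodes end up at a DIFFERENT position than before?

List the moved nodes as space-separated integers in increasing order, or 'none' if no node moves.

Old toposort: [3, 0, 4, 5, 1, 2]
Added edge 2->4
Recompute Kahn (smallest-id tiebreak):
  initial in-degrees: [1, 2, 2, 0, 3, 1]
  ready (indeg=0): [3]
  pop 3: indeg[0]->0; indeg[1]->1; indeg[2]->1; indeg[4]->2 | ready=[0] | order so far=[3]
  pop 0: indeg[4]->1; indeg[5]->0 | ready=[5] | order so far=[3, 0]
  pop 5: indeg[1]->0; indeg[2]->0 | ready=[1, 2] | order so far=[3, 0, 5]
  pop 1: no out-edges | ready=[2] | order so far=[3, 0, 5, 1]
  pop 2: indeg[4]->0 | ready=[4] | order so far=[3, 0, 5, 1, 2]
  pop 4: no out-edges | ready=[] | order so far=[3, 0, 5, 1, 2, 4]
New canonical toposort: [3, 0, 5, 1, 2, 4]
Compare positions:
  Node 0: index 1 -> 1 (same)
  Node 1: index 4 -> 3 (moved)
  Node 2: index 5 -> 4 (moved)
  Node 3: index 0 -> 0 (same)
  Node 4: index 2 -> 5 (moved)
  Node 5: index 3 -> 2 (moved)
Nodes that changed position: 1 2 4 5

Answer: 1 2 4 5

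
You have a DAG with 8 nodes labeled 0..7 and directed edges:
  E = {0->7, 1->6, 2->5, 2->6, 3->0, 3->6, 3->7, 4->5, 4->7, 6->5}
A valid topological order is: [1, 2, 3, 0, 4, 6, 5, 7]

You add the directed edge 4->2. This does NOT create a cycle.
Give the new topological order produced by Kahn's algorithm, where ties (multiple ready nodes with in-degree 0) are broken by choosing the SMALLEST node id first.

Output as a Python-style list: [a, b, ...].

Answer: [1, 3, 0, 4, 2, 6, 5, 7]

Derivation:
Old toposort: [1, 2, 3, 0, 4, 6, 5, 7]
Added edge: 4->2
Position of 4 (4) > position of 2 (1). Must reorder: 4 must now come before 2.
Run Kahn's algorithm (break ties by smallest node id):
  initial in-degrees: [1, 0, 1, 0, 0, 3, 3, 3]
  ready (indeg=0): [1, 3, 4]
  pop 1: indeg[6]->2 | ready=[3, 4] | order so far=[1]
  pop 3: indeg[0]->0; indeg[6]->1; indeg[7]->2 | ready=[0, 4] | order so far=[1, 3]
  pop 0: indeg[7]->1 | ready=[4] | order so far=[1, 3, 0]
  pop 4: indeg[2]->0; indeg[5]->2; indeg[7]->0 | ready=[2, 7] | order so far=[1, 3, 0, 4]
  pop 2: indeg[5]->1; indeg[6]->0 | ready=[6, 7] | order so far=[1, 3, 0, 4, 2]
  pop 6: indeg[5]->0 | ready=[5, 7] | order so far=[1, 3, 0, 4, 2, 6]
  pop 5: no out-edges | ready=[7] | order so far=[1, 3, 0, 4, 2, 6, 5]
  pop 7: no out-edges | ready=[] | order so far=[1, 3, 0, 4, 2, 6, 5, 7]
  Result: [1, 3, 0, 4, 2, 6, 5, 7]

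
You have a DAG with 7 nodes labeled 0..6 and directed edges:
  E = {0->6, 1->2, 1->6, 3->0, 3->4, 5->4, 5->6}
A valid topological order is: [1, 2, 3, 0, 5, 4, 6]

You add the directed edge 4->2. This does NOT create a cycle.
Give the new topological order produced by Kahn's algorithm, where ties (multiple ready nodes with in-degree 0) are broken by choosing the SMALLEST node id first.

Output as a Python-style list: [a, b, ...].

Answer: [1, 3, 0, 5, 4, 2, 6]

Derivation:
Old toposort: [1, 2, 3, 0, 5, 4, 6]
Added edge: 4->2
Position of 4 (5) > position of 2 (1). Must reorder: 4 must now come before 2.
Run Kahn's algorithm (break ties by smallest node id):
  initial in-degrees: [1, 0, 2, 0, 2, 0, 3]
  ready (indeg=0): [1, 3, 5]
  pop 1: indeg[2]->1; indeg[6]->2 | ready=[3, 5] | order so far=[1]
  pop 3: indeg[0]->0; indeg[4]->1 | ready=[0, 5] | order so far=[1, 3]
  pop 0: indeg[6]->1 | ready=[5] | order so far=[1, 3, 0]
  pop 5: indeg[4]->0; indeg[6]->0 | ready=[4, 6] | order so far=[1, 3, 0, 5]
  pop 4: indeg[2]->0 | ready=[2, 6] | order so far=[1, 3, 0, 5, 4]
  pop 2: no out-edges | ready=[6] | order so far=[1, 3, 0, 5, 4, 2]
  pop 6: no out-edges | ready=[] | order so far=[1, 3, 0, 5, 4, 2, 6]
  Result: [1, 3, 0, 5, 4, 2, 6]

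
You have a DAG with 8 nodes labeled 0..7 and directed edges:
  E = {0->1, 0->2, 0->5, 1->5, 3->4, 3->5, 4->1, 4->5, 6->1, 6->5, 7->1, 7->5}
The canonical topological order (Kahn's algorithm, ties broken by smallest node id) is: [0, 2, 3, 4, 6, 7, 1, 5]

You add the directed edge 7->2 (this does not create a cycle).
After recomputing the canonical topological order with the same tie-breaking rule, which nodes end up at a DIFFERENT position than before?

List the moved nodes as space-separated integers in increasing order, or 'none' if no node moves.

Answer: 1 2 3 4 6 7

Derivation:
Old toposort: [0, 2, 3, 4, 6, 7, 1, 5]
Added edge 7->2
Recompute Kahn (smallest-id tiebreak):
  initial in-degrees: [0, 4, 2, 0, 1, 6, 0, 0]
  ready (indeg=0): [0, 3, 6, 7]
  pop 0: indeg[1]->3; indeg[2]->1; indeg[5]->5 | ready=[3, 6, 7] | order so far=[0]
  pop 3: indeg[4]->0; indeg[5]->4 | ready=[4, 6, 7] | order so far=[0, 3]
  pop 4: indeg[1]->2; indeg[5]->3 | ready=[6, 7] | order so far=[0, 3, 4]
  pop 6: indeg[1]->1; indeg[5]->2 | ready=[7] | order so far=[0, 3, 4, 6]
  pop 7: indeg[1]->0; indeg[2]->0; indeg[5]->1 | ready=[1, 2] | order so far=[0, 3, 4, 6, 7]
  pop 1: indeg[5]->0 | ready=[2, 5] | order so far=[0, 3, 4, 6, 7, 1]
  pop 2: no out-edges | ready=[5] | order so far=[0, 3, 4, 6, 7, 1, 2]
  pop 5: no out-edges | ready=[] | order so far=[0, 3, 4, 6, 7, 1, 2, 5]
New canonical toposort: [0, 3, 4, 6, 7, 1, 2, 5]
Compare positions:
  Node 0: index 0 -> 0 (same)
  Node 1: index 6 -> 5 (moved)
  Node 2: index 1 -> 6 (moved)
  Node 3: index 2 -> 1 (moved)
  Node 4: index 3 -> 2 (moved)
  Node 5: index 7 -> 7 (same)
  Node 6: index 4 -> 3 (moved)
  Node 7: index 5 -> 4 (moved)
Nodes that changed position: 1 2 3 4 6 7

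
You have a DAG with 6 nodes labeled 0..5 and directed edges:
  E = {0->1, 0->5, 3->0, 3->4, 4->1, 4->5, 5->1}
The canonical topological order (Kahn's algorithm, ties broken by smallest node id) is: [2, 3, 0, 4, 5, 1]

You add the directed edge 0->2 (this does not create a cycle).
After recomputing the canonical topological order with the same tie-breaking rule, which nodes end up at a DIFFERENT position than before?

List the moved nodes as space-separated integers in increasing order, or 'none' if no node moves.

Answer: 0 2 3

Derivation:
Old toposort: [2, 3, 0, 4, 5, 1]
Added edge 0->2
Recompute Kahn (smallest-id tiebreak):
  initial in-degrees: [1, 3, 1, 0, 1, 2]
  ready (indeg=0): [3]
  pop 3: indeg[0]->0; indeg[4]->0 | ready=[0, 4] | order so far=[3]
  pop 0: indeg[1]->2; indeg[2]->0; indeg[5]->1 | ready=[2, 4] | order so far=[3, 0]
  pop 2: no out-edges | ready=[4] | order so far=[3, 0, 2]
  pop 4: indeg[1]->1; indeg[5]->0 | ready=[5] | order so far=[3, 0, 2, 4]
  pop 5: indeg[1]->0 | ready=[1] | order so far=[3, 0, 2, 4, 5]
  pop 1: no out-edges | ready=[] | order so far=[3, 0, 2, 4, 5, 1]
New canonical toposort: [3, 0, 2, 4, 5, 1]
Compare positions:
  Node 0: index 2 -> 1 (moved)
  Node 1: index 5 -> 5 (same)
  Node 2: index 0 -> 2 (moved)
  Node 3: index 1 -> 0 (moved)
  Node 4: index 3 -> 3 (same)
  Node 5: index 4 -> 4 (same)
Nodes that changed position: 0 2 3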